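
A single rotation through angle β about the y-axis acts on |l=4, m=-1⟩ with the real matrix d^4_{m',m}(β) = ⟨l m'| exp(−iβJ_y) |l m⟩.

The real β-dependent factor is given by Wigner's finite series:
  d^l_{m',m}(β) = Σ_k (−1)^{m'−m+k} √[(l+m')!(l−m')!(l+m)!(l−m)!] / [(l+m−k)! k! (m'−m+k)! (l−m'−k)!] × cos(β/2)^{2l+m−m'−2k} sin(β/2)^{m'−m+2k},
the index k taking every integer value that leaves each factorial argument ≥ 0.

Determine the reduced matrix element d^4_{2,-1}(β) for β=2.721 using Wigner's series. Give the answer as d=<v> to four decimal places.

d=-0.5904

d^4_{2,-1}(β=2.721) via Wigner's sum:
c=cos(2.721/2)=0.208750, s=sin(2.721/2)=0.977969; N=√[720·2·6·120]=1018.233765
k: max(0,(-1)−(2))=0 … min(4+(-1),4−(2))=2
  k=0: (−1)^3·1018.2338/(72)·0.2087^5·0.9780^3 = -0.005243
  k=1: (−1)^4·1018.2338/(48)·0.2087^3·0.9780^5 = +0.172627
  k=2: (−1)^5·1018.2338/(240)·0.2087^1·0.9780^7 = -0.757771
d^4_{2,-1}(2.721) = -0.005243 +0.172627 -0.757771 = -0.590387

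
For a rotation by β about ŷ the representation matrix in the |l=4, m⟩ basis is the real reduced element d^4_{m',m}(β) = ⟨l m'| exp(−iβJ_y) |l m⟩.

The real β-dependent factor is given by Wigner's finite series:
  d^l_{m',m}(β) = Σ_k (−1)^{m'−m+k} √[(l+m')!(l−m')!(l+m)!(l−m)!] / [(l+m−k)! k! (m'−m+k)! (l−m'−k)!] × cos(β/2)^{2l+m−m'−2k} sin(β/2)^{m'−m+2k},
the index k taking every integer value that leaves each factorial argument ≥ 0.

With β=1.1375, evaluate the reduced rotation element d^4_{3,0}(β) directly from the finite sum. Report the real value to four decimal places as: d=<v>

d=-0.4642

d^4_{3,0}(β=1.1375) via Wigner's sum:
With c≡cos(β/2)=0.842575 and s≡sin(β/2)=0.538579, N=[5040·1·24·24]^{1/2}=1703.830978
Admissible k: 0..1 (factorial args all ≥0)
  k=0: (−1)^3·1703.8310/(144)·0.8426^5·0.5386^3 = -0.784974
  k=1: (−1)^4·1703.8310/(144)·0.8426^3·0.5386^5 = +0.320729
d^4_{3,0}(1.1375) = -0.784974 +0.320729 = -0.464246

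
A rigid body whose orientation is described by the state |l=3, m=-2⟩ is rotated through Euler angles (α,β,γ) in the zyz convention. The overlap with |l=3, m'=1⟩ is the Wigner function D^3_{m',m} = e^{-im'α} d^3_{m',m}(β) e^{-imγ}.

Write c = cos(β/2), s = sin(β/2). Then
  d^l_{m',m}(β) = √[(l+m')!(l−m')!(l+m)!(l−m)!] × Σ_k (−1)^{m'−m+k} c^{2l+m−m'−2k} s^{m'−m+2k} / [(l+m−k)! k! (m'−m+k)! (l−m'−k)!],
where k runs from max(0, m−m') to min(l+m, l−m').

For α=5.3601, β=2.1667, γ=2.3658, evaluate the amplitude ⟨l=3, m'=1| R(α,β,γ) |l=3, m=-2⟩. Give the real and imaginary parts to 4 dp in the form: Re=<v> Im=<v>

Split into d^3_{1,-2}(β=2.1667) × two z-phases.
With c≡cos(β/2)=0.468371 and s≡sin(β/2)=0.883532, N=[24·2·1·120]^{1/2}=75.894664
k: max(0,(-2)−(1))=0 … min(3+(-2),3−(1))=1
  k=0: (−1)^3·75.8947/(12)·0.4684^3·0.8835^3 = -0.448195
  k=1: (−1)^4·75.8947/(24)·0.4684^1·0.8835^5 = +0.797446
d^3_{1,-2}(2.1667) = -0.448195 +0.797446 = +0.349251
D = (+0.603363+0.797467i)·(+0.349251)·(+0.019210-0.999815i) = +0.282512-0.205336i

Re=0.2825 Im=-0.2053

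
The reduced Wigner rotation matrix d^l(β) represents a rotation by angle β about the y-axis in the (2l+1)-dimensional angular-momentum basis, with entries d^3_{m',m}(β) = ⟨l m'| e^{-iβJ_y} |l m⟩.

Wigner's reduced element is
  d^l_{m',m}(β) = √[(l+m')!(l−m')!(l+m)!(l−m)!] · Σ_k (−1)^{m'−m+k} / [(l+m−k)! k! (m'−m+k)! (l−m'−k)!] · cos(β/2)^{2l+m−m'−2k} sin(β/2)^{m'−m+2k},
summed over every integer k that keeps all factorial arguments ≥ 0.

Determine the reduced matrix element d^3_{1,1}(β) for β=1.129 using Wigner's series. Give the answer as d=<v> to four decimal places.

d^3_{1,1}(β=1.129) via Wigner's sum:
With c≡cos(β/2)=0.844856 and s≡sin(β/2)=0.534993, N=[24·2·24·2]^{1/2}=48.000000
The bounds max(0,m−m')=0 and min(l+m,l−m')=2 give 3 terms
  k=0: (−1)^0·48.0000/(48)·0.8449^6·0.5350^0 = +0.363661
  k=1: (−1)^1·48.0000/(6)·0.8449^4·0.5350^2 = -1.166590
  k=2: (−1)^2·48.0000/(8)·0.8449^2·0.5350^4 = +0.350841
d^3_{1,1}(1.129) = +0.363661 -1.166590 +0.350841 = -0.452087

d=-0.4521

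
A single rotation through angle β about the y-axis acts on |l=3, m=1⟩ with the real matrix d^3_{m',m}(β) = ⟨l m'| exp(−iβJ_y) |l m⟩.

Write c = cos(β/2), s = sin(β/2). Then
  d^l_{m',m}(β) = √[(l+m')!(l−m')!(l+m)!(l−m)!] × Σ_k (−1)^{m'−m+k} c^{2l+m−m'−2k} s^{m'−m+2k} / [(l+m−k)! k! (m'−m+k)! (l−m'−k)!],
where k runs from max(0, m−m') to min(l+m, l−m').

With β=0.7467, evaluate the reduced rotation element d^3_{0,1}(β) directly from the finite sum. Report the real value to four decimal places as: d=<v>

d^3_{0,1}(β=0.7467) via Wigner's sum:
c=cos(0.7467/2)=0.931111, s=sin(0.7467/2)=0.364737; N=√[6·6·24·2]=41.569219
k: max(0,(1)−(0))=1 … min(3+(1),3−(0))=3
  k=1: (−1)^0·41.5692/(12)·0.9311^5·0.3647^1 = +0.884253
  k=2: (−1)^1·41.5692/(4)·0.9311^3·0.3647^3 = -0.407056
  k=3: (−1)^2·41.5692/(12)·0.9311^1·0.3647^5 = +0.020820
d^3_{0,1}(0.7467) = +0.884253 -0.407056 +0.020820 = +0.498018

d=0.4980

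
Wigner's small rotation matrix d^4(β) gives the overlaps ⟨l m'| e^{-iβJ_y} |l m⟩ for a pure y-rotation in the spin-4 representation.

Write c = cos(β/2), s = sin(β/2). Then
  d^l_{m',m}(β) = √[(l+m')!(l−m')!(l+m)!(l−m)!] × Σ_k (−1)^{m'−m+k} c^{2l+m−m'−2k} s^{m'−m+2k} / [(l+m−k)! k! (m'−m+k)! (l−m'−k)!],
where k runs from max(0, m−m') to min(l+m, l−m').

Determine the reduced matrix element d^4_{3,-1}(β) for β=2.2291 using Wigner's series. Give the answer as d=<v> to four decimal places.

d^4_{3,-1}(β=2.2291) via Wigner's sum:
With c≡cos(β/2)=0.440581 and s≡sin(β/2)=0.897713, N=[5040·1·6·120]^{1/2}=1904.940944
Admissible k: 0..1 (factorial args all ≥0)
  k=0: (−1)^4·1904.9409/(144)·0.4406^4·0.8977^4 = +0.323723
  k=1: (−1)^5·1904.9409/(240)·0.4406^2·0.8977^6 = -0.806393
d^4_{3,-1}(2.2291) = +0.323723 -0.806393 = -0.482670

d=-0.4827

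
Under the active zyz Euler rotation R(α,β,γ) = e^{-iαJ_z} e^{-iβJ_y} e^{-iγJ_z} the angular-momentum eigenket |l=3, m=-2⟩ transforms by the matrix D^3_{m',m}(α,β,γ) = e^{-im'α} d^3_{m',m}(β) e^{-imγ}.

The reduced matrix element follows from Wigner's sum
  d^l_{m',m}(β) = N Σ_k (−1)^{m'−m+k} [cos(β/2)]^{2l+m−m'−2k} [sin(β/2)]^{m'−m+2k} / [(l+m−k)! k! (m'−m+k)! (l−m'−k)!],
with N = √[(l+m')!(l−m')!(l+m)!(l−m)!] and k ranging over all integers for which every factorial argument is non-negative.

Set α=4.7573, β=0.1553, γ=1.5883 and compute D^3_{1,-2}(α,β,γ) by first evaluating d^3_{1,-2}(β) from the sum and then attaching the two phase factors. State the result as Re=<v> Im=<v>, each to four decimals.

Re=0.0000 Im=0.0029

D^3_{1,-2}(4.7573,0.1553,1.5883) = e^{-i·1·4.7573}·d^3_{1,-2}(0.1553)·e^{-i·-2·1.5883}. Compute d first:
c=cos(0.1553/2)=0.996987, s=sin(0.1553/2)=0.077572; N=√[24·2·1·120]=75.894664
k∈{0,1} keeps every argument non-negative
  k=0: (−1)^3·75.8947/(12)·0.9970^3·0.0776^3 = -0.002926
  k=1: (−1)^4·75.8947/(24)·0.9970^1·0.0776^5 = +0.000009
d^3_{1,-2}(0.1553) = -0.002926 +0.000009 = -0.002917
Attach z-rotation phases: D = e^{-i(1)(4.7573)}·(-0.002917)·e^{-i(-2)(1.5883)} = +0.000029+0.002917i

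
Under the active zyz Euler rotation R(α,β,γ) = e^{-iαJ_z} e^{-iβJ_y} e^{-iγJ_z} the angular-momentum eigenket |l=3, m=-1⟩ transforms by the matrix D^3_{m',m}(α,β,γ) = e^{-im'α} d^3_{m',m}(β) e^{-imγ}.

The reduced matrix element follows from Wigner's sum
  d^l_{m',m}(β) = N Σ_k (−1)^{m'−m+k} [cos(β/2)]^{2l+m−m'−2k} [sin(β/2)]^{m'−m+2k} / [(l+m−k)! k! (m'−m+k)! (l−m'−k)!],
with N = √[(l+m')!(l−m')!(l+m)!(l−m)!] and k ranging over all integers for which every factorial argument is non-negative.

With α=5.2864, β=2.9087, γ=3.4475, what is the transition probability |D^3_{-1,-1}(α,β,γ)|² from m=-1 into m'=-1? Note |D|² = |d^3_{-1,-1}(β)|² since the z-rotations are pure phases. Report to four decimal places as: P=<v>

D^3_{-1,-1}(5.2864,2.9087,3.4475) = e^{-i·-1·5.2864}·d^3_{-1,-1}(2.9087)·e^{-i·-1·3.4475}. Compute d first:
Half-angle: c=0.116183, s=0.993228. N=√(2·24·2·24)=48.000000
The bounds max(0,m−m')=0 and min(l+m,l−m')=2 give 3 terms
  k=0: (−1)^0·48.0000/(48)·0.1162^6·0.9932^0 = +0.000002
  k=1: (−1)^1·48.0000/(6)·0.1162^4·0.9932^2 = -0.001438
  k=2: (−1)^2·48.0000/(8)·0.1162^2·0.9932^4 = +0.078820
d^3_{-1,-1}(2.9087) = +0.000002 -0.001438 +0.078820 = +0.077384
|D^3_{-1,-1}|² = |d^3_{-1,-1}(β)|² = (+0.077384)² = 0.005988 (the z-rotation phases have unit modulus)

P=0.0060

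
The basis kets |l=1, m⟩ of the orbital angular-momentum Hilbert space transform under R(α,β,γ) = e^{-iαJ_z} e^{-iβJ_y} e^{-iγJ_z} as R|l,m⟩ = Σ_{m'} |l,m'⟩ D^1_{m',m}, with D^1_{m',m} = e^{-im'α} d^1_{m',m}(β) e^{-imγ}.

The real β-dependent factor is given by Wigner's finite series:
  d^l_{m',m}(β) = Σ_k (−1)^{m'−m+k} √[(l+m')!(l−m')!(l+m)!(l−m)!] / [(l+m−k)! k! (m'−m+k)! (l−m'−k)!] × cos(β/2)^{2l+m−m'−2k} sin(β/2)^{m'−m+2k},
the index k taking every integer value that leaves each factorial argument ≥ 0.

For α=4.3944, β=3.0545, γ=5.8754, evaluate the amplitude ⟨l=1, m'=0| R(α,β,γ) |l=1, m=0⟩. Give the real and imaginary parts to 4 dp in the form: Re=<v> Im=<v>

Re=-0.9962 Im=0.0000

D^1_{0,0}(4.3944,3.0545,5.8754) = e^{-i·0·4.3944}·d^1_{0,0}(3.0545)·e^{-i·0·5.8754}. Compute d first:
c=cos(3.0545/2)=0.043533, s=sin(3.0545/2)=0.999052; N=√[1·1·1·1]=1.000000
k∈{0,1} keeps every argument non-negative
  k=0: (−1)^0·1.0000/(1)·0.0435^2·0.9991^0 = +0.001895
  k=1: (−1)^1·1.0000/(1)·0.0435^0·0.9991^2 = -0.998105
d^1_{0,0}(3.0545) = +0.001895 -0.998105 = -0.996210
Phases: e^{-i·(0)·4.3944}=+1.000000+0.000000i, e^{-i·(0)·5.8754}=+1.000000+0.000000i ⇒ D=-0.996210+0.000000i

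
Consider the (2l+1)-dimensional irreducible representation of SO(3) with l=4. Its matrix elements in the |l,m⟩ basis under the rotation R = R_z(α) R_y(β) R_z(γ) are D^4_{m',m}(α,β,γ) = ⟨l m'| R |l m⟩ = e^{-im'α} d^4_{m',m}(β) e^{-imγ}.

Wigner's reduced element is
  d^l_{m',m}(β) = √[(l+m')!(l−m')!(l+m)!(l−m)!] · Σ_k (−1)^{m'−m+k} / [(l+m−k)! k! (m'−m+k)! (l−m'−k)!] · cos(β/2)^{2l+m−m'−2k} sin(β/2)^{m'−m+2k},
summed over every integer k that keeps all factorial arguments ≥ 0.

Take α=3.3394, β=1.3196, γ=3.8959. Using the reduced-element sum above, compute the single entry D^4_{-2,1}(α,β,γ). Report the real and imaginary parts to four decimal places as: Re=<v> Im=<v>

Re=-0.1934 Im=0.0725

Split into d^4_{-2,1}(β=1.3196) × two z-phases.
c=cos(1.3196/2)=0.790115, s=sin(1.3196/2)=0.612959; N=√[2·720·120·6]=1018.233765
k: max(0,(1)−(-2))=3 … min(4+(1),4−(-2))=5
  k=3: (−1)^0·1018.2338/(72)·0.7901^5·0.6130^3 = +1.002906
  k=4: (−1)^1·1018.2338/(48)·0.7901^3·0.6130^5 = -0.905385
  k=5: (−1)^2·1018.2338/(240)·0.7901^1·0.6130^7 = +0.108980
d^4_{-2,1}(1.3196) = +1.002906 -0.905385 +0.108980 = +0.206500
Phases: e^{-i·(-2)·3.3394}=+0.922760+0.385375i, e^{-i·(1)·3.8959}=-0.728746+0.684784i ⇒ D=-0.193358+0.072492i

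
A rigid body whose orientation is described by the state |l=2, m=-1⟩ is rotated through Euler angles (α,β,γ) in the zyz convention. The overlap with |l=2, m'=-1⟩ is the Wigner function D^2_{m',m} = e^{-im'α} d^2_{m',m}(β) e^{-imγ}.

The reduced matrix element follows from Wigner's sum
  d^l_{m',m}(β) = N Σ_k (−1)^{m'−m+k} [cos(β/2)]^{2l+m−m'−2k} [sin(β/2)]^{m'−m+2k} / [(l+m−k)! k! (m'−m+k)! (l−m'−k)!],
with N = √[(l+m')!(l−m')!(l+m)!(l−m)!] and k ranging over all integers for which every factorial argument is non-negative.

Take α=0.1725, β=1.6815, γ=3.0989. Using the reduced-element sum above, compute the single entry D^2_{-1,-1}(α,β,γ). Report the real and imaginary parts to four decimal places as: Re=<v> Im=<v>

Split into d^2_{-1,-1}(β=1.6815) × two z-phases.
With c≡cos(β/2)=0.666904 and s≡sin(β/2)=0.745144, N=[1·6·1·6]^{1/2}=6.000000
The bounds max(0,m−m')=0 and min(l+m,l−m')=1 give 2 terms
  k=0: (−1)^0·6.0000/(6)·0.6669^4·0.7451^0 = +0.197812
  k=1: (−1)^1·6.0000/(2)·0.6669^2·0.7451^2 = -0.740846
d^2_{-1,-1}(1.6815) = +0.197812 -0.740846 = -0.543034
Attach z-rotation phases: D = e^{-i(-1)(0.1725)}·(-0.543034)·e^{-i(-1)(3.0989)} = +0.538465+0.070292i

Re=0.5385 Im=0.0703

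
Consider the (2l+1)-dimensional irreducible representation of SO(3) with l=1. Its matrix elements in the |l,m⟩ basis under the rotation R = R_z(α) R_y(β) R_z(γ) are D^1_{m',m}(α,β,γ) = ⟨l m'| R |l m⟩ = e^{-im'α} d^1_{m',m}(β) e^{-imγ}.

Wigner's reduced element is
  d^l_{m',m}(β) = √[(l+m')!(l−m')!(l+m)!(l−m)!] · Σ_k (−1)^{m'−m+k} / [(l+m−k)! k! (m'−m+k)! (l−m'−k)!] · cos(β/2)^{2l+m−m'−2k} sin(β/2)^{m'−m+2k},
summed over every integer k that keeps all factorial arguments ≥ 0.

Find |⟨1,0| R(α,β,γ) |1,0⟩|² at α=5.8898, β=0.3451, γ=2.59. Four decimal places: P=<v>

First d^1_{0,0}(β=0.3451), then the phase factors e^{-i(0)α} and e^{-i(0)γ}:
Half-angle: c=0.985150, s=0.171695. N=√(1·1·1·1)=1.000000
k∈{0,1} keeps every argument non-negative
  k=0: (−1)^0·1.0000/(1)·0.9852^2·0.1717^0 = +0.970521
  k=1: (−1)^1·1.0000/(1)·0.9852^0·0.1717^2 = -0.029479
d^1_{0,0}(0.3451) = +0.970521 -0.029479 = +0.941042
|D^1_{0,0}|² = |d^1_{0,0}(β)|² = (+0.941042)² = 0.885559 (the z-rotation phases have unit modulus)

P=0.8856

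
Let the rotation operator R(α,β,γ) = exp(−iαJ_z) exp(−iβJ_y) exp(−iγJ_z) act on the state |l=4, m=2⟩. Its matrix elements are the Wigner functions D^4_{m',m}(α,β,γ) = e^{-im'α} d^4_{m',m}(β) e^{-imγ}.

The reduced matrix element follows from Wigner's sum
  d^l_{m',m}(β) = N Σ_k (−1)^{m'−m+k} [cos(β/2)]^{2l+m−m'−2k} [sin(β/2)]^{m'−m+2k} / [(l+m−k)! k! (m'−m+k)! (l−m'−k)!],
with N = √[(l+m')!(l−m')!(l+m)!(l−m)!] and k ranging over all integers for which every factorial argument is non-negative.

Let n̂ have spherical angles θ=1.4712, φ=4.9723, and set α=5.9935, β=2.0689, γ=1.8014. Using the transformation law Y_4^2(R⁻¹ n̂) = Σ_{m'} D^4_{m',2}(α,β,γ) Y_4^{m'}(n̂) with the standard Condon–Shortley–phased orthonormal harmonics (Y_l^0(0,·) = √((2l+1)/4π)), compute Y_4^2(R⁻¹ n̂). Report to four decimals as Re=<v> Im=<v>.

Re=0.0167 Im=-0.0448

Need the full column D^4_{m',2} for m'=−4..4 at α=5.9935, β=2.0689, γ=1.8014.
cos(β/2)=0.510999, sin(β/2)=0.859581
d^4_{-4,2}: single k=6 term ⇒ +0.557367;  D = +0.027385+0.556693i
d^4_{-3,2}: k∈[5..6] ⇒ +0.702878 -0.662969 = +0.039909;  D = -0.009507+0.038760i
d^4_{-2,2}: k∈[4..6] ⇒ +0.558366 -1.263989 +0.298055 = -0.407568;  D = +0.206116-0.351607i
d^4_{-1,2}: k∈[3..5] ⇒ +0.312950 -1.328315 +0.751736 = -0.263628;  D = +0.192734-0.179871i
d^4_{0,2}: k∈[2..4] ⇒ +0.124800 -0.941711 +0.999271 = +0.182360;  D = -0.163306+0.081156i
d^4_{1,2}: k∈[1..3] ⇒ +0.033179 -0.469425 +0.885543 = +0.449297;  D = -0.442704+0.076687i
d^4_{2,2}: k∈[0..2] ⇒ +0.004649 -0.157861 +0.558366 = +0.405154;  D = -0.402329-0.047763i
d^4_{3,2}: k∈[0..1] ⇒ -0.029261 +0.248397 = +0.219136;  D = -0.201161-0.086917i
d^4_{4,2}: single k=0 term ⇒ +0.069610;  D = -0.053351-0.044713i
Y_4^{m'}(θ=1.4712,φ=4.9723) and Σ D·Y over m':
  (+0.0274+0.5567i)·(+0.2197-0.3741i)  (-0.0095+0.0388i)·(-0.0862-0.0872i)  (+0.2061-0.3516i)·(+0.2676-0.1531i)  (+0.1927-0.1799i)·(-0.0353-0.1326i)  (-0.1633+0.0812i)·(+0.2863+0.0000i)  (-0.4427+0.0767i)·(+0.0353-0.1326i)  (-0.4023-0.0478i)·(+0.2676+0.1531i)  (-0.2012-0.0869i)·(+0.0862-0.0872i)  (-0.0534-0.0447i)·(+0.2197+0.3741i)
Y_4^2(R⁻¹ n̂) = +0.016658-0.044773i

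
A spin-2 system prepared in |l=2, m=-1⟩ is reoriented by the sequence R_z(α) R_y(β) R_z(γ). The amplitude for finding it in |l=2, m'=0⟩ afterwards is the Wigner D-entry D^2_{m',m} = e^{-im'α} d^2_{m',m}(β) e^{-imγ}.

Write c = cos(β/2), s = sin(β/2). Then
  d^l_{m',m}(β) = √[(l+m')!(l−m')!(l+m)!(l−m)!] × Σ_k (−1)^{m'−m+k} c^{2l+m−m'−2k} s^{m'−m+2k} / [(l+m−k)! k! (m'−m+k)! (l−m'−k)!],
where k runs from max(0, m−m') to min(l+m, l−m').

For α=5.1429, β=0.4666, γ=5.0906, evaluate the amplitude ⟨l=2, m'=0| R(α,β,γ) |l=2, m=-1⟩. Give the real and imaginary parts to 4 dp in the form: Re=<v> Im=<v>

Re=-0.1817 Im=0.4573

D^2_{0,-1}(5.1429,0.4666,5.0906) = e^{-i·0·5.1429}·d^2_{0,-1}(0.4666)·e^{-i·-1·5.0906}. Compute d first:
Half-angle: c=0.972909, s=0.231189. N=√(2·2·1·6)=4.898979
k∈{0,1} keeps every argument non-negative
  k=0: (−1)^1·4.8990/(2)·0.9729^3·0.2312^1 = -0.521507
  k=1: (−1)^2·4.8990/(2)·0.9729^1·0.2312^3 = +0.029448
d^2_{0,-1}(0.4666) = -0.521507 +0.029448 = -0.492059
D = (+1.000000+0.000000i)·(-0.492059)·(+0.369259-0.929327i) = -0.181697+0.457284i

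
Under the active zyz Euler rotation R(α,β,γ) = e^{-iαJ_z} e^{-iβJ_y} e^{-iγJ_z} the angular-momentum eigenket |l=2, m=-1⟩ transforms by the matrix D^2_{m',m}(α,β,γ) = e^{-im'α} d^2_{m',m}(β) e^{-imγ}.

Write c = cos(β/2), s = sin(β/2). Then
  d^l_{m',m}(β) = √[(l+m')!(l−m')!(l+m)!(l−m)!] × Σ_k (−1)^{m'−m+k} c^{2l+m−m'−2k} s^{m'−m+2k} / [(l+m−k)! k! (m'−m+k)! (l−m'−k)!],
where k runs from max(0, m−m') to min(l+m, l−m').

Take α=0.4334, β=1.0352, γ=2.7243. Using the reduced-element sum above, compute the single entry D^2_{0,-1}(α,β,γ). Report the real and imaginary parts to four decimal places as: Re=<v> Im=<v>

D^2_{0,-1}(0.4334,1.0352,2.7243) = e^{-i·0·0.4334}·d^2_{0,-1}(1.0352)·e^{-i·-1·2.7243}. Compute d first:
c=cos(1.0352/2)=0.869009, s=sin(1.0352/2)=0.494796; N=√[2·2·1·6]=4.898979
k: max(0,(-1)−(0))=0 … min(2+(-1),2−(0))=1
  k=0: (−1)^1·4.8990/(2)·0.8690^3·0.4948^1 = -0.795380
  k=1: (−1)^2·4.8990/(2)·0.8690^1·0.4948^3 = +0.257857
d^2_{0,-1}(1.0352) = -0.795380 +0.257857 = -0.537524
Attach z-rotation phases: D = e^{-i(0)(0.4334)}·(-0.537524)·e^{-i(-1)(2.7243)} = +0.491399-0.217851i

Re=0.4914 Im=-0.2179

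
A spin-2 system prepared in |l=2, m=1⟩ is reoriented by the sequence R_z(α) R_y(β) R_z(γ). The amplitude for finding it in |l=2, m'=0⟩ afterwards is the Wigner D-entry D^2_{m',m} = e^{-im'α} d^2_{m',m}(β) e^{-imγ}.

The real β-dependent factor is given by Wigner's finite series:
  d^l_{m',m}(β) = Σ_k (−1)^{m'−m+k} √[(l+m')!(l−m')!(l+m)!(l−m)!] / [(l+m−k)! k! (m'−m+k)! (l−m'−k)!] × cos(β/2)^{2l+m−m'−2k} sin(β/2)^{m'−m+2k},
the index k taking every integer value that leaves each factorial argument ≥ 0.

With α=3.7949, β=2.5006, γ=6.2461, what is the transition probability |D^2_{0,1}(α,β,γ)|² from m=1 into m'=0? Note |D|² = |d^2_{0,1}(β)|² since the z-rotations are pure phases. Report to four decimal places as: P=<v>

P=0.3446

First d^2_{0,1}(β=2.5006), then the phase factors e^{-i(0)α} and e^{-i(1)γ}:
c=cos(2.5006/2)=0.315038, s=sin(2.5006/2)=0.949079; N=√[2·2·6·1]=4.898979
Admissible k: 1..2 (factorial args all ≥0)
  k=1: (−1)^0·4.8990/(2)·0.3150^3·0.9491^1 = +0.072688
  k=2: (−1)^1·4.8990/(2)·0.3150^1·0.9491^3 = -0.659698
d^2_{0,1}(2.5006) = +0.072688 -0.659698 = -0.587010
|D^2_{0,1}|² = |d^2_{0,1}(β)|² = (-0.587010)² = 0.344581 (the z-rotation phases have unit modulus)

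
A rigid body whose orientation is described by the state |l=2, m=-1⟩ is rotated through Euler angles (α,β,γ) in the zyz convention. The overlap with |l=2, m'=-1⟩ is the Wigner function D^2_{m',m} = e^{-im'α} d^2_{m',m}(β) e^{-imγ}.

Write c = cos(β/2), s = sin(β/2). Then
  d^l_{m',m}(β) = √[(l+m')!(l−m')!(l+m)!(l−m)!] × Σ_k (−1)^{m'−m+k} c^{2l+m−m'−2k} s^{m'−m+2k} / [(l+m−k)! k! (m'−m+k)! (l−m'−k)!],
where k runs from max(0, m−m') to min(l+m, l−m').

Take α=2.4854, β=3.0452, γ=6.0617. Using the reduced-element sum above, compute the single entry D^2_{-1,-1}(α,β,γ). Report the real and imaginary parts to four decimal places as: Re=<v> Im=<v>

Re=0.0044 Im=-0.0053

Split into d^2_{-1,-1}(β=3.0452) × two z-phases.
With c≡cos(β/2)=0.048178 and s≡sin(β/2)=0.998839, N=[1·6·1·6]^{1/2}=6.000000
Admissible k: 0..1 (factorial args all ≥0)
  k=0: (−1)^0·6.0000/(6)·0.0482^4·0.9988^0 = +0.000005
  k=1: (−1)^1·6.0000/(2)·0.0482^2·0.9988^2 = -0.006947
d^2_{-1,-1}(3.0452) = +0.000005 -0.006947 = -0.006942
D = (-0.792321+0.610105i)·(-0.006942)·(+0.975572-0.219679i) = +0.004435-0.005340i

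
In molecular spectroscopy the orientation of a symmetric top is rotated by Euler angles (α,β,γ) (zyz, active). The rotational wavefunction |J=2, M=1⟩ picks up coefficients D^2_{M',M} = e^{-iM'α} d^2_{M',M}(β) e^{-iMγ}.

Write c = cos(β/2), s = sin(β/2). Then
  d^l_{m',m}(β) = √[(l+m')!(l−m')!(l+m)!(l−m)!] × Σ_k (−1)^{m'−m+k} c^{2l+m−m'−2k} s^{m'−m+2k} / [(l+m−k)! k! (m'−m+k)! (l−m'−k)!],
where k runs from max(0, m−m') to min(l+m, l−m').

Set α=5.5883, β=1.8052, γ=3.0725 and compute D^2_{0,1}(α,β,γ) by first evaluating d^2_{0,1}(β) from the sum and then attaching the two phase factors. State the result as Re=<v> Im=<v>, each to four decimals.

D^2_{0,1}(5.5883,1.8052,3.0725) = e^{-i·0·5.5883}·d^2_{0,1}(1.8052)·e^{-i·1·3.0725}. Compute d first:
With c≡cos(β/2)=0.619571 and s≡sin(β/2)=0.784940, N=[2·2·6·1]^{1/2}=4.898979
The bounds max(0,m−m')=1 and min(l+m,l−m')=2 give 2 terms
  k=1: (−1)^0·4.8990/(2)·0.6196^3·0.7849^1 = +0.457284
  k=2: (−1)^1·4.8990/(2)·0.6196^1·0.7849^3 = -0.733968
d^2_{0,1}(1.8052) = +0.457284 -0.733968 = -0.276684
D = (+1.000000+0.000000i)·(-0.276684)·(-0.997614-0.069038i) = +0.276024+0.019102i

Re=0.2760 Im=0.0191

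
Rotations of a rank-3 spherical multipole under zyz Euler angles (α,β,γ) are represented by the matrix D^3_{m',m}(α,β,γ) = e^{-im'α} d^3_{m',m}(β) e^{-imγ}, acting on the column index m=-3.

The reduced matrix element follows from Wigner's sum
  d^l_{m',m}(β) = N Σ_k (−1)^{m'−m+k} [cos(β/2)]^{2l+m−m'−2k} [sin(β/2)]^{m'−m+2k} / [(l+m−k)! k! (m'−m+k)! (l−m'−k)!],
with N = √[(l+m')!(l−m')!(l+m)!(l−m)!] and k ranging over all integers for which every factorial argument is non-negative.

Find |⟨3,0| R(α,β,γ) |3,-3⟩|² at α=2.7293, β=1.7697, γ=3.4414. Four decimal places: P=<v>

Split into d^3_{0,-3}(β=1.7697) × two z-phases.
c=cos(1.7697/2)=0.633406, s=sin(1.7697/2)=0.773820; N=√[6·6·1·720]=160.996894
k: max(0,(-3)−(0))=0 … min(3+(-3),3−(0))=0
  k=0: (−1)^3·160.9969/(36)·0.6334^3·0.7738^3 = -0.526600
d^3_{0,-3}(1.7697) = -0.526600
|D^3_{0,-3}|² = |d^3_{0,-3}(β)|² = (-0.526600)² = 0.277307 (the z-rotation phases have unit modulus)

P=0.2773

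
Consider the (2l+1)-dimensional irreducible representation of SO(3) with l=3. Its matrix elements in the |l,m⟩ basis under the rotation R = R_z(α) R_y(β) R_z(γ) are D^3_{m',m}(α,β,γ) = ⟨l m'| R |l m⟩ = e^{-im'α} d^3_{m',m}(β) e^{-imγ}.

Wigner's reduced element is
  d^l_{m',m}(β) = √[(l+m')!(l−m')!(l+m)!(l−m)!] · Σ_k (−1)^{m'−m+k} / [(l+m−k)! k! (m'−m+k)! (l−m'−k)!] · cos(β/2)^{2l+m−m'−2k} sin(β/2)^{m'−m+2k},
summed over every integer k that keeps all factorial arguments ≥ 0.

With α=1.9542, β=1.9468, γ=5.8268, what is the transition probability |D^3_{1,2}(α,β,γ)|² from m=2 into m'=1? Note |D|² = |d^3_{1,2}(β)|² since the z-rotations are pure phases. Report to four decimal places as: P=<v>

P=0.2391

D^3_{1,2}(1.9542,1.9468,5.8268) = e^{-i·1·1.9542}·d^3_{1,2}(1.9468)·e^{-i·2·5.8268}. Compute d first:
With c≡cos(β/2)=0.562492 and s≡sin(β/2)=0.826803, N=[24·2·120·1]^{1/2}=75.894664
The bounds max(0,m−m')=1 and min(l+m,l−m')=2 give 2 terms
  k=1: (−1)^0·75.8947/(24)·0.5625^5·0.8268^1 = +0.147225
  k=2: (−1)^1·75.8947/(12)·0.5625^3·0.8268^3 = -0.636186
d^3_{1,2}(1.9468) = +0.147225 -0.636186 = -0.488961
|D^3_{1,2}|² = |d^3_{1,2}(β)|² = (-0.488961)² = 0.239083 (the z-rotation phases have unit modulus)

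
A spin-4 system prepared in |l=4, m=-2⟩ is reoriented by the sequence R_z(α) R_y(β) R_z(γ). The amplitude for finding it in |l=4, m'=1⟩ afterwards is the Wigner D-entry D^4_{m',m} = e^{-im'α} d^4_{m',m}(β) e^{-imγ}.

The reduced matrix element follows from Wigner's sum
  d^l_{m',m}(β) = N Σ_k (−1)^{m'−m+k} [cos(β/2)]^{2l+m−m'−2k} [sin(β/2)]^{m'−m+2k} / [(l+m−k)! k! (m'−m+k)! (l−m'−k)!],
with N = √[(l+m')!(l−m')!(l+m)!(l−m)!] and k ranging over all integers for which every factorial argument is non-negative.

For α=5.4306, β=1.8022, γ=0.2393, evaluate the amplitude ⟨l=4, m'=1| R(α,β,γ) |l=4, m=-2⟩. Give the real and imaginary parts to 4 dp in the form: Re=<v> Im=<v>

Re=0.0938 Im=0.3841

First d^4_{1,-2}(β=1.8022), then the phase factors e^{-i(1)α} and e^{-i(-2)γ}:
With c≡cos(β/2)=0.620748 and s≡sin(β/2)=0.784010, N=[120·6·2·720]^{1/2}=1018.233765
k∈{0,1,2} keeps every argument non-negative
  k=0: (−1)^3·1018.2338/(72)·0.6207^5·0.7840^3 = -0.628140
  k=1: (−1)^4·1018.2338/(48)·0.6207^3·0.7840^5 = +1.503006
  k=2: (−1)^5·1018.2338/(240)·0.6207^1·0.7840^7 = -0.479516
d^4_{1,-2}(1.8022) = -0.628140 +1.503006 -0.479516 = +0.395349
Attach z-rotation phases: D = e^{-i(1)(5.4306)}·(+0.395349)·e^{-i(-2)(0.2393)} = +0.093826+0.384054i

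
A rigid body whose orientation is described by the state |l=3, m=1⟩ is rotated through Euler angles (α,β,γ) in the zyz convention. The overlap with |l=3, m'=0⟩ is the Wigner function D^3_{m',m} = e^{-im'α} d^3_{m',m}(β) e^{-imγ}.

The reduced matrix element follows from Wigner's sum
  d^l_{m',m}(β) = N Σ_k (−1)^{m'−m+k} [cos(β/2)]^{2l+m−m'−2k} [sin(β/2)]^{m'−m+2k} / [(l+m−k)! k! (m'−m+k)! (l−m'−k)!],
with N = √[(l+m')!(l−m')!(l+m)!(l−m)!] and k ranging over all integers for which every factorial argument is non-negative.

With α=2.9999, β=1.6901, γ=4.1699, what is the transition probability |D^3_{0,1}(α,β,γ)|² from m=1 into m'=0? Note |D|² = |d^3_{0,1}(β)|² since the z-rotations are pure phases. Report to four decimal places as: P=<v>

First d^3_{0,1}(β=1.6901), then the phase factors e^{-i(0)α} and e^{-i(1)γ}:
c=cos(1.6901/2)=0.663694, s=sin(1.6901/2)=0.748004; N=√[6·6·24·2]=41.569219
k∈{1,2,3} keeps every argument non-negative
  k=1: (−1)^0·41.5692/(12)·0.6637^5·0.7480^1 = +0.333683
  k=2: (−1)^1·41.5692/(4)·0.6637^3·0.7480^3 = -1.271533
  k=3: (−1)^2·41.5692/(12)·0.6637^1·0.7480^5 = +0.538368
d^3_{0,1}(1.6901) = +0.333683 -1.271533 +0.538368 = -0.399483
|D^3_{0,1}|² = |d^3_{0,1}(β)|² = (-0.399483)² = 0.159586 (the z-rotation phases have unit modulus)

P=0.1596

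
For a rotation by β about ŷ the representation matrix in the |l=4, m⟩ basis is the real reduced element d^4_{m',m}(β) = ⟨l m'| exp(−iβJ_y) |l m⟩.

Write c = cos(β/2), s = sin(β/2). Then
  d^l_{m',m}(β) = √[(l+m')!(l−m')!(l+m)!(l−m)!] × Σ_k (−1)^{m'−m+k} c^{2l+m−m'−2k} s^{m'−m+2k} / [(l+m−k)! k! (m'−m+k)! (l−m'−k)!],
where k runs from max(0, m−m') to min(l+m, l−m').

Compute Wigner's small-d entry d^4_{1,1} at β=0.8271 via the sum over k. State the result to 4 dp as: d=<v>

d^4_{1,1}(β=0.8271) via Wigner's sum:
Half-angle: c=0.915700, s=0.401863. N=√(120·6·120·6)=720.000000
k∈{0,1,2,3} keeps every argument non-negative
  k=0: (−1)^0·720.0000/(720)·0.9157^8·0.4019^0 = +0.494340
  k=1: (−1)^1·720.0000/(48)·0.9157^6·0.4019^2 = -1.428123
  k=2: (−1)^2·720.0000/(24)·0.9157^4·0.4019^4 = +0.550103
  k=3: (−1)^3·720.0000/(72)·0.9157^2·0.4019^6 = -0.035316
d^4_{1,1}(0.8271) = +0.494340 -1.428123 +0.550103 -0.035316 = -0.418996

d=-0.4190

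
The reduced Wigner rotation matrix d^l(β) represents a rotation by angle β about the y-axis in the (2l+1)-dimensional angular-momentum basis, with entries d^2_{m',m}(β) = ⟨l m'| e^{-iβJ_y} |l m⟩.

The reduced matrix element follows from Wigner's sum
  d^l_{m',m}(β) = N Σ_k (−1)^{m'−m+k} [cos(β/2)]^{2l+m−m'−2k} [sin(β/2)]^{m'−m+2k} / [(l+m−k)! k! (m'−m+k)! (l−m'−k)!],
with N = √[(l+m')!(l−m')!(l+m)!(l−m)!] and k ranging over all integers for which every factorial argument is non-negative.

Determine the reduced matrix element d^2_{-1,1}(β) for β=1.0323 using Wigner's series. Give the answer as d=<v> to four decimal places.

d^2_{-1,1}(β=1.0323) via Wigner's sum:
With c≡cos(β/2)=0.869726 and s≡sin(β/2)=0.493535, N=[1·6·6·1]^{1/2}=6.000000
k: max(0,(1)−(-1))=2 … min(2+(1),2−(-1))=3
  k=2: (−1)^0·6.0000/(2)·0.8697^2·0.4935^2 = +0.552742
  k=3: (−1)^1·6.0000/(6)·0.8697^0·0.4935^4 = -0.059330
d^2_{-1,1}(1.0323) = +0.552742 -0.059330 = +0.493412

d=0.4934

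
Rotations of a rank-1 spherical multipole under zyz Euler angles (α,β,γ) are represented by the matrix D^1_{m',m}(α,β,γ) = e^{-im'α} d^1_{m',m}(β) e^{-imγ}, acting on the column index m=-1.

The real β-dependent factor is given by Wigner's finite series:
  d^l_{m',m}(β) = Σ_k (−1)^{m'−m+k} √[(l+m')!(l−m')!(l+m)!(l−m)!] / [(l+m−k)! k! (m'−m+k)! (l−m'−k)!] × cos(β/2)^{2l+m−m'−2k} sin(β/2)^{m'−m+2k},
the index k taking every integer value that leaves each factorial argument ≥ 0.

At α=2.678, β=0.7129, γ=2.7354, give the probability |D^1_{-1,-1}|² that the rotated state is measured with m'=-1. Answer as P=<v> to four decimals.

P=0.7713

First d^1_{-1,-1}(β=0.7129), then the phase factors e^{-i(-1)α} and e^{-i(-1)γ}:
c=cos(0.7129/2)=0.937141, s=sin(0.7129/2)=0.348950; N=√[1·2·1·2]=2.000000
k: max(0,(-1)−(-1))=0 … min(1+(-1),1−(-1))=0
  k=0: (−1)^0·2.0000/(2)·0.9371^2·0.3489^0 = +0.878234
d^1_{-1,-1}(0.7129) = +0.878234
|D^1_{-1,-1}|² = |d^1_{-1,-1}(β)|² = (+0.878234)² = 0.771295 (the z-rotation phases have unit modulus)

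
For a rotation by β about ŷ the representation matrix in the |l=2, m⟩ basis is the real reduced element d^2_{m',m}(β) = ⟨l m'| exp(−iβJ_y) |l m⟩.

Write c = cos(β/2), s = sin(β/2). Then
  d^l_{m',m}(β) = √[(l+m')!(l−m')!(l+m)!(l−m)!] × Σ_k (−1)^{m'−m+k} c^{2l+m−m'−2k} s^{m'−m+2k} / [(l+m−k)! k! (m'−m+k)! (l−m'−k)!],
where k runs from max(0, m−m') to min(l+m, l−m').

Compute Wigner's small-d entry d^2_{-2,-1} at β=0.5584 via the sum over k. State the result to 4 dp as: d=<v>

d^2_{-2,-1}(β=0.5584) via Wigner's sum:
With c≡cos(β/2)=0.961276 and s≡sin(β/2)=0.275587, N=[1·24·1·6]^{1/2}=12.000000
k∈{1} keeps every argument non-negative
  k=1: (−1)^0·12.0000/(6)·0.9613^3·0.2756^1 = +0.489590
d^2_{-2,-1}(0.5584) = +0.489590

d=0.4896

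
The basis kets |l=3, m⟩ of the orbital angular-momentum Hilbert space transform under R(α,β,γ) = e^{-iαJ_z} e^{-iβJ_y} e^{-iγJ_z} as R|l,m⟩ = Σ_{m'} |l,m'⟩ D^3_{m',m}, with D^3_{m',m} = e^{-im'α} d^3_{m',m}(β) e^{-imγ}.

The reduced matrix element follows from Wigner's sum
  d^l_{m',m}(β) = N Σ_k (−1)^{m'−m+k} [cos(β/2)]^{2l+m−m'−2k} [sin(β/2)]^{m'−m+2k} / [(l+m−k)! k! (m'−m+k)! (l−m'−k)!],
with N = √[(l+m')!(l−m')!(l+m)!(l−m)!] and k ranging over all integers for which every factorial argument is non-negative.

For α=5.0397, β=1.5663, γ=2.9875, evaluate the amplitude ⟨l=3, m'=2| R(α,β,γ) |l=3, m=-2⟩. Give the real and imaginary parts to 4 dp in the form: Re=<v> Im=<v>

Split into d^3_{2,-2}(β=1.5663) × two z-phases.
Half-angle: c=0.708695, s=0.705515. N=√(120·1·1·120)=120.000000
Admissible k: 0..1 (factorial args all ≥0)
  k=0: (−1)^4·120.0000/(24)·0.7087^2·0.7055^4 = +0.622177
  k=1: (−1)^5·120.0000/(120)·0.7087^0·0.7055^6 = -0.123321
d^3_{2,-2}(1.5663) = +0.622177 -0.123321 = +0.498856
D = (-0.793278+0.608859i)·(+0.498856)·(+0.952886-0.303330i) = -0.284955+0.409460i

Re=-0.2850 Im=0.4095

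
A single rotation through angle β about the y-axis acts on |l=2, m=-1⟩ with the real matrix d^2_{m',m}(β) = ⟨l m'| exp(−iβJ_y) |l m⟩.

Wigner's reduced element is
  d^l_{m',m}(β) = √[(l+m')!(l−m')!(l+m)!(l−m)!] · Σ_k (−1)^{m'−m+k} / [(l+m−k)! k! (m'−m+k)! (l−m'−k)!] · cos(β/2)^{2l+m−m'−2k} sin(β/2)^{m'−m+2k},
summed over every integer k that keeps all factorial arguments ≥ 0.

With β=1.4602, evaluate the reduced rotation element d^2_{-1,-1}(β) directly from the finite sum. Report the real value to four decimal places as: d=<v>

d^2_{-1,-1}(β=1.4602) via Wigner's sum:
With c≡cos(β/2)=0.745108 and s≡sin(β/2)=0.666944, N=[1·6·1·6]^{1/2}=6.000000
The bounds max(0,m−m')=0 and min(l+m,l−m')=1 give 2 terms
  k=0: (−1)^0·6.0000/(6)·0.7451^4·0.6669^0 = +0.308231
  k=1: (−1)^1·6.0000/(2)·0.7451^2·0.6669^2 = -0.740864
d^2_{-1,-1}(1.4602) = +0.308231 -0.740864 = -0.432633

d=-0.4326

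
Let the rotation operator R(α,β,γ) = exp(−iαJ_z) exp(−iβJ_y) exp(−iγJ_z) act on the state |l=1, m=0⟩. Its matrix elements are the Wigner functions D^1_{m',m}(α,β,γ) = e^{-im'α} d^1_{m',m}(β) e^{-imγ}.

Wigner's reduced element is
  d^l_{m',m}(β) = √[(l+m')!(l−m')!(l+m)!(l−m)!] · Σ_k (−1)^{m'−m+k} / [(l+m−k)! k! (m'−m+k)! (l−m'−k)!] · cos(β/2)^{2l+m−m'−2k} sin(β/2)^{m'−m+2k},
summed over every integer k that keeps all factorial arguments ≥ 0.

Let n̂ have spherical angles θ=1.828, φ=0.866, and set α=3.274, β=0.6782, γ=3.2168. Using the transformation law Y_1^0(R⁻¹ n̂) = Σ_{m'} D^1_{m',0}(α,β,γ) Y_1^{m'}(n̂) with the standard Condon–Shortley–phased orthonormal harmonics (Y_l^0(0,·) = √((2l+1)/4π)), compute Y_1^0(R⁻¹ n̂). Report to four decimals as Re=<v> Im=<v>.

Need the full column D^1_{m',0} for m'=−1..1 at α=3.274, β=0.6782, γ=3.2168.
cos(β/2)=0.943054, sin(β/2)=0.332638
d^1_{-1,0}: single k=1 term ⇒ +0.443633;  D = -0.439750-0.058569i
d^1_{0,0}: k∈[0..1] ⇒ +0.889352 -0.110648 = +0.778703;  D = +0.778703+0.000000i
d^1_{1,0}: single k=0 term ⇒ -0.443633;  D = +0.439750-0.058569i
Y_1^{m'}(θ=1.828,φ=0.866) and Σ D·Y over m':
  (-0.4398-0.0586i)·(+0.2165-0.2545i)  (+0.7787+0.0000i)·(-0.1243+0.0000i)  (+0.4398-0.0586i)·(-0.2165-0.2545i)
Y_1^0(R⁻¹ n̂) = -0.316988+0.000000i

Re=-0.3170 Im=0.0000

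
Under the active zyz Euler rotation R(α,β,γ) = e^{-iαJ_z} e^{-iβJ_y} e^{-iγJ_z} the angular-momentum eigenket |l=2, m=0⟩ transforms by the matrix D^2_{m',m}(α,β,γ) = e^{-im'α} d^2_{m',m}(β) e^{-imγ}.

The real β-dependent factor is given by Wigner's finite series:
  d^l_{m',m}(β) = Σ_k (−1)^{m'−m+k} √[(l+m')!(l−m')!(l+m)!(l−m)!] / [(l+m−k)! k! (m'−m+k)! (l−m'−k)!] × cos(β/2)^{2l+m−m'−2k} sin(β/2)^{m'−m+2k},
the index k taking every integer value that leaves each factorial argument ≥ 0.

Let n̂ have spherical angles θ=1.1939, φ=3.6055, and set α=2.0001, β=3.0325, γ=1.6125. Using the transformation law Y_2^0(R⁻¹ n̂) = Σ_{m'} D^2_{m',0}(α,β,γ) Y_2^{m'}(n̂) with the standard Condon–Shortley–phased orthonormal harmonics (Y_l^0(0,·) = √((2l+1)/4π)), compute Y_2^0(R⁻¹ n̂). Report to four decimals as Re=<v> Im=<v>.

Need the full column D^2_{m',0} for m'=−2..2 at α=2.0001, β=3.0325, γ=1.6125.
cos(β/2)=0.054519, sin(β/2)=0.998513
d^2_{-2,0}: single k=2 term ⇒ +0.007259;  D = -0.004744-0.005495i
d^2_{-1,0}: k∈[1..2] ⇒ +0.000396 -0.132949 = -0.132553;  D = +0.055174-0.120525i
d^2_{0,0}: k∈[0..2] ⇒ +0.000009 -0.011854 +0.994064 = +0.982219;  D = +0.982219+0.000000i
d^2_{1,0}: k∈[0..1] ⇒ -0.000396 +0.132949 = +0.132553;  D = -0.055174-0.120525i
d^2_{2,0}: single k=0 term ⇒ +0.007259;  D = -0.004744+0.005495i
Y_2^{m'}(θ=1.1939,φ=3.6055) and Σ D·Y over m':
  (-0.0047-0.0055i)·(+0.2002-0.2673i)  (+0.0552-0.1205i)·(-0.2364+0.1183i)  (+0.9822+0.0000i)·(-0.1872+0.0000i)  (-0.0552-0.1205i)·(+0.2364+0.1183i)  (-0.0047+0.0055i)·(+0.2002+0.2673i)
Y_2^0(R⁻¹ n̂) = -0.186314+0.000000i

Re=-0.1863 Im=0.0000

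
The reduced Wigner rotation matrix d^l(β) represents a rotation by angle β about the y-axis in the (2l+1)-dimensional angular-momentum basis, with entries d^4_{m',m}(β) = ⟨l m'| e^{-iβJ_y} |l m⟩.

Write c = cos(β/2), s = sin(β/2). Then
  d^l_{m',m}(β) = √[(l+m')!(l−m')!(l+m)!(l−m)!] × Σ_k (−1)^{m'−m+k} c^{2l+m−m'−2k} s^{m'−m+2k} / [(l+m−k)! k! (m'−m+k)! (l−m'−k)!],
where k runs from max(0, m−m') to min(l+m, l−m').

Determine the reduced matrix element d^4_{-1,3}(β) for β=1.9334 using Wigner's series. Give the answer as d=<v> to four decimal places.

d=-0.1640

d^4_{-1,3}(β=1.9334) via Wigner's sum:
c=cos(1.9334/2)=0.568019, s=sin(1.9334/2)=0.823016; N=√[6·120·5040·1]=1904.940944
Admissible k: 4..5 (factorial args all ≥0)
  k=4: (−1)^0·1904.9409/(144)·0.5680^4·0.8230^4 = +0.631832
  k=5: (−1)^1·1904.9409/(240)·0.5680^2·0.8230^6 = -0.795874
d^4_{-1,3}(1.9334) = +0.631832 -0.795874 = -0.164042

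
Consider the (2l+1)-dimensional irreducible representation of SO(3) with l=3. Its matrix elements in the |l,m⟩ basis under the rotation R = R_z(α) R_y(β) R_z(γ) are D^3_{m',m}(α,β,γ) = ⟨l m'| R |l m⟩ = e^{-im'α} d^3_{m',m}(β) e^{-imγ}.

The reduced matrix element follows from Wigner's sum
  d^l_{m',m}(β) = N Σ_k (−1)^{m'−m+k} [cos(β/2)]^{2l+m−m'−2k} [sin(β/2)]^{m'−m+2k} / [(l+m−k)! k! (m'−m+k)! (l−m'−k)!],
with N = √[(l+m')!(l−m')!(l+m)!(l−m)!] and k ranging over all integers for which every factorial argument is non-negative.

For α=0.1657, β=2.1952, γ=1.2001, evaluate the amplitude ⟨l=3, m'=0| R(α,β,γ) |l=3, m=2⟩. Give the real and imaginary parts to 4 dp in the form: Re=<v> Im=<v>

Re=0.3886 Im=0.3558

Split into d^3_{0,2}(β=2.1952) × two z-phases.
With c≡cos(β/2)=0.455734 and s≡sin(β/2)=0.890116, N=[6·6·120·1]^{1/2}=65.726707
Admissible k: 2..3 (factorial args all ≥0)
  k=2: (−1)^0·65.7267/(12)·0.4557^4·0.8901^2 = +0.187197
  k=3: (−1)^1·65.7267/(12)·0.4557^2·0.8901^4 = -0.714118
d^3_{0,2}(2.1952) = +0.187197 -0.714118 = -0.526921
D = (+1.000000+0.000000i)·(-0.526921)·(-0.737529-0.675316i) = +0.388619+0.355838i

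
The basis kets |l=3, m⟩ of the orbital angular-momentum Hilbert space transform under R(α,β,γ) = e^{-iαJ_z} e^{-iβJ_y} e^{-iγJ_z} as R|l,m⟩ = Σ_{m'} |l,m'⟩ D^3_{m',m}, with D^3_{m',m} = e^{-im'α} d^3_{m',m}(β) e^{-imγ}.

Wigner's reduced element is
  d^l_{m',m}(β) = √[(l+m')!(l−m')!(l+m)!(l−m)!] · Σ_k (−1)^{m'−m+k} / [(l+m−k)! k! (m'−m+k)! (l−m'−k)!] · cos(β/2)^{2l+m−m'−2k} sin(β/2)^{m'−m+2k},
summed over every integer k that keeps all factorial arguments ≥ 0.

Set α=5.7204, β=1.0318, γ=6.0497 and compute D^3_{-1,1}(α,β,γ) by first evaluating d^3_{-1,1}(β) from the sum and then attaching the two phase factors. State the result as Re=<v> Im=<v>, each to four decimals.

Re=0.4654 Im=-0.1591

D^3_{-1,1}(5.7204,1.0318,6.0497) = e^{-i·-1·5.7204}·d^3_{-1,1}(1.0318)·e^{-i·1·6.0497}. Compute d first:
With c≡cos(β/2)=0.869849 and s≡sin(β/2)=0.493318, N=[2·24·24·2]^{1/2}=48.000000
k: max(0,(1)−(-1))=2 … min(3+(1),3−(-1))=4
  k=2: (−1)^0·48.0000/(8)·0.8698^4·0.4933^2 = +0.835951
  k=3: (−1)^1·48.0000/(6)·0.8698^2·0.4933^4 = -0.358497
  k=4: (−1)^2·48.0000/(48)·0.8698^0·0.4933^6 = +0.014413
d^3_{-1,1}(1.0318) = +0.835951 -0.358497 +0.014413 = +0.491867
Attach z-rotation phases: D = e^{-i(-1)(5.7204)}·(+0.491867)·e^{-i(1)(6.0497)} = +0.465439-0.159060i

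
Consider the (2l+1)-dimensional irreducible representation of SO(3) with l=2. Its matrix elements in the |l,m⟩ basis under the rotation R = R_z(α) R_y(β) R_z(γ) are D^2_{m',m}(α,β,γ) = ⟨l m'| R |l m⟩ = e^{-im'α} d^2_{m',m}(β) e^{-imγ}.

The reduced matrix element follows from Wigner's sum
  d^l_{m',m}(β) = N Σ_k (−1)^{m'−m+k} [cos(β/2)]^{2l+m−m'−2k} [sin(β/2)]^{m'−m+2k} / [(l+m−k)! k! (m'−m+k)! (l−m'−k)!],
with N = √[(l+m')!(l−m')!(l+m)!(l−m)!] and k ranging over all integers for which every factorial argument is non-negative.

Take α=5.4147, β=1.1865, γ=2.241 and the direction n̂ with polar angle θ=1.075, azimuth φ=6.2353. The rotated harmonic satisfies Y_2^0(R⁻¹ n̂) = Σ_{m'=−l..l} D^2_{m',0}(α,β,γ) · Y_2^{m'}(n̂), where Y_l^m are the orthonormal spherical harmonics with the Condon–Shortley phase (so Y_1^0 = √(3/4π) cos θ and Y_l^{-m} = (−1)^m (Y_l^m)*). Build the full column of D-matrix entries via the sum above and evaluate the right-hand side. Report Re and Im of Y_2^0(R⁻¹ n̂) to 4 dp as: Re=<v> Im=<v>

Need the full column D^2_{m',0} for m'=−2..2 at α=5.4147, β=1.1865, γ=2.241.
cos(β/2)=0.829128, sin(β/2)=0.559059
d^2_{-2,0}: single k=2 term ⇒ +0.526300;  D = -0.087056-0.519050i
d^2_{-1,0}: k∈[1..2] ⇒ +0.780545 -0.354870 = +0.425675;  D = +0.274979-0.324940i
d^2_{0,0}: k∈[0..2] ⇒ +0.472592 -0.859445 +0.097685 = -0.289167;  D = -0.289167+0.000000i
d^2_{1,0}: k∈[0..1] ⇒ -0.780545 +0.354870 = -0.425675;  D = -0.274979-0.324940i
d^2_{2,0}: single k=0 term ⇒ +0.526300;  D = -0.087056+0.519050i
Y_2^{m'}(θ=1.075,φ=6.2353) and Σ D·Y over m':
  (-0.0871-0.5191i)·(+0.2975+0.0286i)  (+0.2750-0.3249i)·(+0.3229+0.0155i)  (-0.2892+0.0000i)·(-0.1013+0.0000i)  (-0.2750-0.3249i)·(-0.3229+0.0155i)  (-0.0871+0.5191i)·(+0.2975-0.0286i)
Y_2^0(R⁻¹ n̂) = +0.194789+0.000000i

Re=0.1948 Im=0.0000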